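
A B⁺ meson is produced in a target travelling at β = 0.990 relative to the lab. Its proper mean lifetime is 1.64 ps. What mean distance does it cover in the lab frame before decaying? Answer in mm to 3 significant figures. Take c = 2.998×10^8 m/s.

d ≈ 3.45 mm

γ = 1/√(1 − 0.990²) = 7.0888
Dilated lifetime: Δt = γτ₀ = 7.0888 × 1.64 ps = 11.626 ps
d = vΔt = 0.990c × 11.626 ps = 2.9680×10^8 m/s × 1.1626×10^-11 s = 3.45 mm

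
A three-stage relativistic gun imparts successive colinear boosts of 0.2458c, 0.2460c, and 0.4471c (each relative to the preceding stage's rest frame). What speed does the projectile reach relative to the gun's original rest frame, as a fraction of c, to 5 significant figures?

Compose boost 2: (0.2460 + 0.2458)/(1 + 0.2460×0.2458) = 0.49180/1.060467 = 0.4637580
Compose boost 3: (0.4471 + 0.4637580)/(1 + 0.4471×0.4637580) = 0.9108580/1.207346 = 0.75443

u ≈ 0.75443c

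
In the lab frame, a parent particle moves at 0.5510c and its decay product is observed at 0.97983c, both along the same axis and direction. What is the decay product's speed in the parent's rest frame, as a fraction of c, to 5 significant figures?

Inverse velocity addition: u' = (u − v)/(1 − uv/c²)
= (0.97983 − 0.5510)/(1 − 0.97983×0.5510) = 0.42883/0.4601137 = 0.93201

u' ≈ 0.93201c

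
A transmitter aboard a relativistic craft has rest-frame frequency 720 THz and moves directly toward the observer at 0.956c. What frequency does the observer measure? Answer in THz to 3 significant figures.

Relativistic Doppler: f_obs = f_src √((1+β)/(1−β))
= 720 × √(1.9560/0.044000) = 720 × 6.6674 = 4800 THz

f_obs ≈ 4800 THz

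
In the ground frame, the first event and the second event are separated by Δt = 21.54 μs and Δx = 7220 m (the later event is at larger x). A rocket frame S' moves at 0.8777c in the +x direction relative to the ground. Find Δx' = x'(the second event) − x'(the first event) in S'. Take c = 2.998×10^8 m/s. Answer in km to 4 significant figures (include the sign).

Δx' ≈ 3.239 km

γ = 1/√(1 − 0.8777²) = 2.08677
Δx' = γ(Δx − vΔt) = 2.08677 × (7220 m − 0.8777×(2.998×10^8 m/s)×21.54×10^-6 s)
= 2.08677 × (1552.08 m) = 3.239 km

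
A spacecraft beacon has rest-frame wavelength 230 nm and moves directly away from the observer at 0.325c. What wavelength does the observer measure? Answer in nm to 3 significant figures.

λ_obs ≈ 322 nm

Relativistic Doppler: λ_obs = λ_src √((1+β)/(1−β))
= 230 × √(1.3250/0.67500) = 230 × 1.4011 = 322 nm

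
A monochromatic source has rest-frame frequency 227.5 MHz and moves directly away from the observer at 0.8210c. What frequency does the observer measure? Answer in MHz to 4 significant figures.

f_obs ≈ 71.33 MHz

Relativistic Doppler: f_obs = f_src √((1−β)/(1+β))
= 227.5 × √(0.179000/1.82100) = 227.5 × 0.313525 = 71.33 MHz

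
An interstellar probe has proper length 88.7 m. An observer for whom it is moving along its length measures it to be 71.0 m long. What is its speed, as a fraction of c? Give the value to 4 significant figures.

β ≈ 0.5994

γ = L₀/L = 88.7/71.0 = 1.24930
β = √(1 − 1/γ²) = 0.5994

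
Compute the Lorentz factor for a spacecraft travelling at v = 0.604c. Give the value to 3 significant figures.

γ ≈ 1.25

γ = 1/√(1 − β²) = 1/√(1 − 0.604²) = 1/√(0.63518) = 1.25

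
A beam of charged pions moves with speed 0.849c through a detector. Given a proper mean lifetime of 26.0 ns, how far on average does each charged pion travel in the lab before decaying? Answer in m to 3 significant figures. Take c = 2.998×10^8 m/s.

γ = 1/√(1 − 0.849²) = 1.8925
Dilated lifetime: Δt = γτ₀ = 1.8925 × 26.0 ns = 49.206 ns
d = vΔt = 0.849c × 49.206 ns = 2.5453×10^8 m/s × 4.9206×10^-8 s = 12.5 m

d ≈ 12.5 m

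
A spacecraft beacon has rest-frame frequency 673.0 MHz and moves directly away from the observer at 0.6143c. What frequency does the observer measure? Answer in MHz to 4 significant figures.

Relativistic Doppler: f_obs = f_src √((1−β)/(1+β))
= 673.0 × √(0.385700/1.61430) = 673.0 × 0.488802 = 329.0 MHz

f_obs ≈ 329.0 MHz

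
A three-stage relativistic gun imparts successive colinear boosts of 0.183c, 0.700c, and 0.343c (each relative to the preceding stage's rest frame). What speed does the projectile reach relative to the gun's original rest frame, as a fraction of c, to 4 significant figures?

Compose boost 2: (0.700 + 0.183)/(1 + 0.700×0.183) = 0.8830/1.12810 = 0.782732
Compose boost 3: (0.343 + 0.782732)/(1 + 0.343×0.782732) = 1.12573/1.26848 = 0.8875

u ≈ 0.8875c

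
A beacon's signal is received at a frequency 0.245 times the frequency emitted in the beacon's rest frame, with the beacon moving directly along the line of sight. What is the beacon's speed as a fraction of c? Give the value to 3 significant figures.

β ≈ 0.887

f_obs/f_src = √((1−β)/(1+β)) = 0.245  ⇒  (1−β)/(1+β) = 0.060025
β = |1 − D²|/(1 + D²) = |1 − 0.060025|/(1 + 0.060025) = 0.887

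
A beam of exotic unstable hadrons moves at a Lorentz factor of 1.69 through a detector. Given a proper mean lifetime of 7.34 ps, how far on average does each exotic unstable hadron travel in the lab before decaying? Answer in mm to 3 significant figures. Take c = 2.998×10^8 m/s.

d ≈ 3.00 mm

β = √(1 − 1/γ²) = √(1 − 1/1.69²) = 0.80615
Dilated lifetime: Δt = γτ₀ = 1.69 × 7.34 ps = 12.405 ps
d = vΔt = 0.80615c × 12.405 ps = 2.4168×10^8 m/s × 1.2405×10^-11 s = 3.00 mm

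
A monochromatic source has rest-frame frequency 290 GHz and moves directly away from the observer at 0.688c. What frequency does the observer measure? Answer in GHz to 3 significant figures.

f_obs ≈ 125 GHz

Relativistic Doppler: f_obs = f_src √((1−β)/(1+β))
= 290 × √(0.31200/1.6880) = 290 × 0.42992 = 125 GHz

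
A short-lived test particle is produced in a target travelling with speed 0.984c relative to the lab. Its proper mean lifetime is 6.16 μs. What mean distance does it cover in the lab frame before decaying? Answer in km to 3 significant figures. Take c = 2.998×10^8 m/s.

γ = 1/√(1 − 0.984²) = 5.6127
Dilated lifetime: Δt = γτ₀ = 5.6127 × 6.16 μs = 34.574 μs
d = vΔt = 0.984c × 34.574 μs = 2.9500×10^8 m/s × 3.4574×10^-5 s = 10.2 km

d ≈ 10.2 km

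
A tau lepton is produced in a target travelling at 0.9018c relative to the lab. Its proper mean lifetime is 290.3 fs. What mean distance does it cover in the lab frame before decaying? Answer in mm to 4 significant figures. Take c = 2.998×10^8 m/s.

d ≈ 0.1816 mm

γ = 1/√(1 − 0.9018²) = 2.31399
Dilated lifetime: Δt = γτ₀ = 2.31399 × 290.3 fs = 671.752 fs
d = vΔt = 0.9018c × 671.752 fs = 2.70360×10^8 m/s × 6.71752×10^-13 s = 0.1816 mm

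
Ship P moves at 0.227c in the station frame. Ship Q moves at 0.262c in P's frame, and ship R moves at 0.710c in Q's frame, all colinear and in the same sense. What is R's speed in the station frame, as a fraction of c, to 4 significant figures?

Compose boost 2: (0.262 + 0.227)/(1 + 0.262×0.227) = 0.4890/1.05947 = 0.461550
Compose boost 3: (0.710 + 0.461550)/(1 + 0.710×0.461550) = 1.17155/1.32770 = 0.8824

u ≈ 0.8824c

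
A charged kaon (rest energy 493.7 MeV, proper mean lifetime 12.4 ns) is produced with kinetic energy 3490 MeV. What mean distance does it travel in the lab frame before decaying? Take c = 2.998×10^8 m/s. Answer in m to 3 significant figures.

γ = 1 + K/(m₀c²) = 1 + 3490/493.7 = 8.0691
β = √(1 − 1/γ²) = 0.99229
Dilated lifetime: γτ₀ = 8.0691 × 12.4 ns = 100.06 ns
d = βc·γτ₀ = 0.99229 × (2.998×10^8 m/s) × 1.0006×10^-7 s = 29.8 m

d ≈ 29.8 m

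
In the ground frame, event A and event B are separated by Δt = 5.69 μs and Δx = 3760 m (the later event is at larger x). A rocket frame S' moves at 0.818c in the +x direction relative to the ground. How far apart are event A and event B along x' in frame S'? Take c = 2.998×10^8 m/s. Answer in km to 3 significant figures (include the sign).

Δx' ≈ 4.11 km

γ = 1/√(1 − 0.818²) = 1.7385
Δx' = γ(Δx − vΔt) = 1.7385 × (3760 m − 0.818×(2.998×10^8 m/s)×5.69×10^-6 s)
= 1.7385 × (2364.6 m) = 4.11 km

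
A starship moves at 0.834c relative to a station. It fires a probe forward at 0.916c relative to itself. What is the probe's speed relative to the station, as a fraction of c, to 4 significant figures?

u ≈ 0.9921c

Relativistic velocity addition: u = (u' + v)/(1 + u'v/c²)
= (0.916 + 0.834)/(1 + 0.916×0.834) = 1.750/1.76394 = 0.9921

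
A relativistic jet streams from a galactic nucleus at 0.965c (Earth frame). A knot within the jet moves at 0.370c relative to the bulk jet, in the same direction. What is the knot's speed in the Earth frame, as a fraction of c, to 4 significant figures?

Relativistic velocity addition: u = (u' + v)/(1 + u'v/c²)
= (0.370 + 0.965)/(1 + 0.370×0.965) = 1.335/1.35705 = 0.9838

u ≈ 0.9838c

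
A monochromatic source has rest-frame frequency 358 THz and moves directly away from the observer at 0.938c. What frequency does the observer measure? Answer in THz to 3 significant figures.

f_obs ≈ 64.0 THz

Relativistic Doppler: f_obs = f_src √((1−β)/(1+β))
= 358 × √(0.062000/1.9380) = 358 × 0.17886 = 64.0 THz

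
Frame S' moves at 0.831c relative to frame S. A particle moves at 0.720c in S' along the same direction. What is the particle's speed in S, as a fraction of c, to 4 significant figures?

u ≈ 0.9704c

Relativistic velocity addition: u = (u' + v)/(1 + u'v/c²)
= (0.720 + 0.831)/(1 + 0.720×0.831) = 1.551/1.59832 = 0.9704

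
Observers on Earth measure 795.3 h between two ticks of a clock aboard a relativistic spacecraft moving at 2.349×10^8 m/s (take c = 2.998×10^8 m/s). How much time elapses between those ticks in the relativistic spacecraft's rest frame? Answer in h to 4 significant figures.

τ₀ ≈ 494.2 h

β = v/c = 2.349×10^8 / 2.998×10^8 = 0.783522
γ = 1/√(1 − 0.783522²) = 1.60936
Proper time: τ₀ = Δt/γ = 795.3/1.60936 = 494.2 h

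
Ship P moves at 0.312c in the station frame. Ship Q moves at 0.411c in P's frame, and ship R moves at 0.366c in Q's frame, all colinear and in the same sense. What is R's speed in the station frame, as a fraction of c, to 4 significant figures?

Compose boost 2: (0.411 + 0.312)/(1 + 0.411×0.312) = 0.7230/1.12823 = 0.640826
Compose boost 3: (0.366 + 0.640826)/(1 + 0.366×0.640826) = 1.00683/1.23454 = 0.8155

u ≈ 0.8155c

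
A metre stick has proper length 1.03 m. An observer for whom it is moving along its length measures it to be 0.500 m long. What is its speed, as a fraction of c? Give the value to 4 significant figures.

β ≈ 0.8743

γ = L₀/L = 1.03/0.500 = 2.06000
β = √(1 − 1/γ²) = 0.8743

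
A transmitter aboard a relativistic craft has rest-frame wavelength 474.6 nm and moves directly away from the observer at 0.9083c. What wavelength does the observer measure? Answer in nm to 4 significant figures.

Relativistic Doppler: λ_obs = λ_src √((1+β)/(1−β))
= 474.6 × √(1.90830/0.0917000) = 474.6 × 4.56183 = 2165 nm

λ_obs ≈ 2165 nm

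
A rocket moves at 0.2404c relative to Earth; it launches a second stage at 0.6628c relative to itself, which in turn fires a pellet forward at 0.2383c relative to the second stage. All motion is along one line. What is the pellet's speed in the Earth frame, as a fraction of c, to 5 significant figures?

u ≈ 0.85806c

Compose boost 2: (0.6628 + 0.2404)/(1 + 0.6628×0.2404) = 0.90320/1.159337 = 0.7790659
Compose boost 3: (0.2383 + 0.7790659)/(1 + 0.2383×0.7790659) = 1.017366/1.185651 = 0.85806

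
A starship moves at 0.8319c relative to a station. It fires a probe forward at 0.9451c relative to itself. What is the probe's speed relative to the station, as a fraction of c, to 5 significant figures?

Relativistic velocity addition: u = (u' + v)/(1 + u'v/c²)
= (0.9451 + 0.8319)/(1 + 0.9451×0.8319) = 1.7770/1.786229 = 0.99483

u ≈ 0.99483c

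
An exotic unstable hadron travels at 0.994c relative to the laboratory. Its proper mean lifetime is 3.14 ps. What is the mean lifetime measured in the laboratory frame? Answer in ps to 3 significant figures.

γ = 1/√(1 − 0.994²) = 9.1424
Time dilation: Δt = γτ₀ = 9.1424 × 3.14 ps = 28.7 ps

Δt ≈ 28.7 ps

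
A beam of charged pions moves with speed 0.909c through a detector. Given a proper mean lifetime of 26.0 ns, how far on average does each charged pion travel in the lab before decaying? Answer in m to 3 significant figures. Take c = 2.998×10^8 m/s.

γ = 1/√(1 − 0.909²) = 2.3993
Dilated lifetime: Δt = γτ₀ = 2.3993 × 26.0 ns = 62.381 ns
d = vΔt = 0.909c × 62.381 ns = 2.7252×10^8 m/s × 6.2381×10^-8 s = 17.0 m

d ≈ 17.0 m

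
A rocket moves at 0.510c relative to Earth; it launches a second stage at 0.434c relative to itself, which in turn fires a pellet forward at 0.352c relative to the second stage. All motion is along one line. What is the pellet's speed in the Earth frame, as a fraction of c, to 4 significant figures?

Compose boost 2: (0.434 + 0.510)/(1 + 0.434×0.510) = 0.9440/1.22134 = 0.772922
Compose boost 3: (0.352 + 0.772922)/(1 + 0.352×0.772922) = 1.12492/1.27207 = 0.8843

u ≈ 0.8843c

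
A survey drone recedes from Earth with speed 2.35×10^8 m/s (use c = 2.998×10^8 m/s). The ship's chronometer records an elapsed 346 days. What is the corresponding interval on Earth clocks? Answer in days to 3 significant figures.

β = v/c = 2.35×10^8 / 2.998×10^8 = 0.78386
γ = 1/√(1 − 0.78386²) = 1.6105
Time dilation: Δt = γτ₀ = 1.6105 × 346 days = 557 days

Δt ≈ 557 days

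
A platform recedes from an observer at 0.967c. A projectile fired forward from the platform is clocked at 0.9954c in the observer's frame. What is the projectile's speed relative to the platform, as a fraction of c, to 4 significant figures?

u' ≈ 0.7584c

Inverse velocity addition: u' = (u − v)/(1 − uv/c²)
= (0.9954 − 0.967)/(1 − 0.9954×0.967) = 0.02840/0.0374482 = 0.7584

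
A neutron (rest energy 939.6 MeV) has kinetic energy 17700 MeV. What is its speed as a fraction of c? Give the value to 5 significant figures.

β ≈ 0.99873

γ = 1 + K/(m₀c²) = 1 + 17700/939.6 = 19.83780
β = √(1 − 1/γ²) = 0.99873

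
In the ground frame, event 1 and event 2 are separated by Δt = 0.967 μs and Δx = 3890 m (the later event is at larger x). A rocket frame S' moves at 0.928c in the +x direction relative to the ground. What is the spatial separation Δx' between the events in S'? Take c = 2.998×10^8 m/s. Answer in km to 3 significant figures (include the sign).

γ = 1/√(1 − 0.928²) = 2.6840
Δx' = γ(Δx − vΔt) = 2.6840 × (3890 m − 0.928×(2.998×10^8 m/s)×0.967×10^-6 s)
= 2.6840 × (3621.0 m) = 9.72 km

Δx' ≈ 9.72 km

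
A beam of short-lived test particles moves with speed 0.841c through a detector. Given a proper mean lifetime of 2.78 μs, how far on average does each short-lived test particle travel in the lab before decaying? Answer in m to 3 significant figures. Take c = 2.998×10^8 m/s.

d ≈ 1300 m

γ = 1/√(1 − 0.841²) = 1.8483
Dilated lifetime: Δt = γτ₀ = 1.8483 × 2.78 μs = 5.1383 μs
d = vΔt = 0.841c × 5.1383 μs = 2.5213×10^8 m/s × 5.1383×10^-6 s = 1300 m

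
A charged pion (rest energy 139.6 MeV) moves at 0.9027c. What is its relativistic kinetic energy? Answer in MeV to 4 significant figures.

γ = 1/√(1 − 0.9027²) = 2.32412
K = (γ − 1)m₀c² = (2.32412 − 1) × 139.6 MeV = 1.32412 × 139.6 MeV = 184.8 MeV

K ≈ 184.8 MeV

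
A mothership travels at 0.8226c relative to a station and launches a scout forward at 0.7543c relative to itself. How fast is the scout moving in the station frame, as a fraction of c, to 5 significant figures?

u ≈ 0.97310c

Compose boost 2: (0.7543 + 0.8226)/(1 + 0.7543×0.8226) = 1.5769/1.620487 = 0.97310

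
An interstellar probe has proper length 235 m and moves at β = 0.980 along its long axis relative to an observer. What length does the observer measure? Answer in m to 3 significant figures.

L ≈ 46.8 m

γ = 1/√(1 − 0.980²) = 5.0252
Length contraction: L = L₀/γ = 235/5.0252 = 46.8 m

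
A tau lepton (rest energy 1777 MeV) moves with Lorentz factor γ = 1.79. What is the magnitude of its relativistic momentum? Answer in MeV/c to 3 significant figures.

p ≈ 2640 MeV/c

β = √(1 − 1/γ²) = √(1 − 1/1.79²) = 0.82940
p = γβm₀c = 1.79 × 0.82940 × 1777 MeV/c = 2640 MeV/c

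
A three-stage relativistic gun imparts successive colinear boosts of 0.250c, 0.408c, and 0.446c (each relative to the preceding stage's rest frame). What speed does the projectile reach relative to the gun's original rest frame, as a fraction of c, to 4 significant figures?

Compose boost 2: (0.408 + 0.250)/(1 + 0.408×0.250) = 0.6580/1.10200 = 0.597096
Compose boost 3: (0.446 + 0.597096)/(1 + 0.446×0.597096) = 1.04310/1.26630 = 0.8237

u ≈ 0.8237c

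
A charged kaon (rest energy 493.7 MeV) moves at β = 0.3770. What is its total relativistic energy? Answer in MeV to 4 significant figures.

E ≈ 533.0 MeV

γ = 1/√(1 − 0.3770²) = 1.07966
E = γm₀c² = 1.07966 × 493.7 MeV = 533.0 MeV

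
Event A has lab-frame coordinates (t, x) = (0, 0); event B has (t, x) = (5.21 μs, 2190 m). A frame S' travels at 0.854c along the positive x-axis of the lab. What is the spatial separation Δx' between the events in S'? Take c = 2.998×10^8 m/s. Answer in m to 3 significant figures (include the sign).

Δx' ≈ 1650 m

γ = 1/√(1 − 0.854²) = 1.9221
Δx' = γ(Δx − vΔt) = 1.9221 × (2190 m − 0.854×(2.998×10^8 m/s)×5.21×10^-6 s)
= 1.9221 × (856.09 m) = 1650 m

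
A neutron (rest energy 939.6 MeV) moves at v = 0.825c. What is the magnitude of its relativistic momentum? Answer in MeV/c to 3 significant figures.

γ = 1/√(1 − 0.825²) = 1.7695
p = γβm₀c = 1.7695 × 0.825 × 939.6 MeV/c = 1370 MeV/c

p ≈ 1370 MeV/c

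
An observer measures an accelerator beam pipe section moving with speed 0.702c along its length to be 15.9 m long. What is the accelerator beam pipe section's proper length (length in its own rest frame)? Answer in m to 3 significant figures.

γ = 1/√(1 − 0.702²) = 1.4041
L₀ = γL = 1.4041 × 15.9 = 22.3 m

L₀ ≈ 22.3 m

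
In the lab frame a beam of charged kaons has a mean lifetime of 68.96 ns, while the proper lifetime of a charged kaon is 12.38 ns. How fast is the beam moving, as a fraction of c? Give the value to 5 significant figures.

β ≈ 0.98375

γ = Δt/τ₀ = 68.96/12.38 = 5.570275
β = √(1 − 1/γ²) = √(1 − 1/5.570275²) = 0.98375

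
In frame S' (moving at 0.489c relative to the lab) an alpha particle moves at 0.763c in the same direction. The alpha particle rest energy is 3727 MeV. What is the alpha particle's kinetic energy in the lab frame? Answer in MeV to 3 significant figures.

K ≈ 5350 MeV

u_lab = (0.763 + 0.489)/(1 + 0.763×0.489) = 0.911801
γ = 1/√(1 − 0.911801²) = 2.4353
K = (γ − 1)m₀c² = (2.4353 − 1) × 3727 = 1.4353 × 3727 = 5350 MeV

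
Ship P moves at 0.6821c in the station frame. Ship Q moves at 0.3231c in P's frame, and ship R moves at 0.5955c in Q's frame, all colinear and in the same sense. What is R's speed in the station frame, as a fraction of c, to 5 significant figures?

Compose boost 2: (0.3231 + 0.6821)/(1 + 0.3231×0.6821) = 1.0052/1.220387 = 0.8236735
Compose boost 3: (0.5955 + 0.8236735)/(1 + 0.5955×0.8236735) = 1.419173/1.490498 = 0.95215

u ≈ 0.95215c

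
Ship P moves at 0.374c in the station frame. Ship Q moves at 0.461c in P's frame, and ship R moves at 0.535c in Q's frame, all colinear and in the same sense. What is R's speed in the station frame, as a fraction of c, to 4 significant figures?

u ≈ 0.9031c

Compose boost 2: (0.461 + 0.374)/(1 + 0.461×0.374) = 0.8350/1.17241 = 0.712206
Compose boost 3: (0.535 + 0.712206)/(1 + 0.535×0.712206) = 1.24721/1.38103 = 0.9031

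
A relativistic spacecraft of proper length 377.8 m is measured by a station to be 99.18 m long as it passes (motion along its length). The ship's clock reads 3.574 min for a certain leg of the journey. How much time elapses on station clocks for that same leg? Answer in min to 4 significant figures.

Δt ≈ 13.61 min

Length contraction ⇒ γ = L₀/L = 377.8/99.18 = 3.80924
Time dilation: Δt = γτ₀ = 3.80924 × 3.574 min = 13.61 min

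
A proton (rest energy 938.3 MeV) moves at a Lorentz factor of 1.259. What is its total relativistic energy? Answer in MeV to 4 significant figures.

γ = 1.259 (given)
E = γm₀c² = 1.259 × 938.3 MeV = 1181 MeV

E ≈ 1181 MeV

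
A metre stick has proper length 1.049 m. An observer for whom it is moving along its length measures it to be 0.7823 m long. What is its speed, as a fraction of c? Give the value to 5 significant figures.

β ≈ 0.66622

γ = L₀/L = 1.049/0.7823 = 1.340918
β = √(1 − 1/γ²) = 0.66622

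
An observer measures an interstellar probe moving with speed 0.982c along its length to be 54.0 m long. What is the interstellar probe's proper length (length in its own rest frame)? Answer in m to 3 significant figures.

L₀ ≈ 286 m

γ = 1/√(1 − 0.982²) = 5.2943
L₀ = γL = 5.2943 × 54.0 = 286 m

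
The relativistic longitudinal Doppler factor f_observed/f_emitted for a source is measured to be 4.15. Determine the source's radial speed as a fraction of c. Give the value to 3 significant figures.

f_obs/f_src = √((1+β)/(1−β)) = 4.15  ⇒  (1+β)/(1−β) = 17.223
β = |1 − D²|/(1 + D²) = |1 − 17.223|/(1 + 17.223) = 0.890

β ≈ 0.890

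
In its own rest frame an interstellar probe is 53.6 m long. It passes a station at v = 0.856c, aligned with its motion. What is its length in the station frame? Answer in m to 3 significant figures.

L ≈ 27.7 m

γ = 1/√(1 − 0.856²) = 1.9343
Length contraction: L = L₀/γ = 53.6/1.9343 = 27.7 m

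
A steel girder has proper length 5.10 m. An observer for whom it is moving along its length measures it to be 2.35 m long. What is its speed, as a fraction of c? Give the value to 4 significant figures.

γ = L₀/L = 5.10/2.35 = 2.17021
β = √(1 − 1/γ²) = 0.8875

β ≈ 0.8875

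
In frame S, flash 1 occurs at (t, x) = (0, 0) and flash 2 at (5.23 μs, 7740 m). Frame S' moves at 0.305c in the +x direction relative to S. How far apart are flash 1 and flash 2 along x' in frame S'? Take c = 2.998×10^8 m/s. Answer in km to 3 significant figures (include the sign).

Δx' ≈ 7.63 km

γ = 1/√(1 − 0.305²) = 1.0500
Δx' = γ(Δx − vΔt) = 1.0500 × (7740 m − 0.305×(2.998×10^8 m/s)×5.23×10^-6 s)
= 1.0500 × (7261.8 m) = 7.63 km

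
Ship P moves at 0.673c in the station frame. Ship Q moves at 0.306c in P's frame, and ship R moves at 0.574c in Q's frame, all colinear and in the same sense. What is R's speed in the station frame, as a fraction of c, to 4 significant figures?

u ≈ 0.9453c

Compose boost 2: (0.306 + 0.673)/(1 + 0.306×0.673) = 0.9790/1.20594 = 0.811816
Compose boost 3: (0.574 + 0.811816)/(1 + 0.574×0.811816) = 1.38582/1.46598 = 0.9453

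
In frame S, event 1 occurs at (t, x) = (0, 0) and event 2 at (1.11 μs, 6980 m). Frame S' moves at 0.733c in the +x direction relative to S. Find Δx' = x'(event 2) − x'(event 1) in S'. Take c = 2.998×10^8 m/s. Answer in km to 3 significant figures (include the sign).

γ = 1/√(1 − 0.733²) = 1.4701
Δx' = γ(Δx − vΔt) = 1.4701 × (6980 m − 0.733×(2.998×10^8 m/s)×1.11×10^-6 s)
= 1.4701 × (6736.1 m) = 9.90 km

Δx' ≈ 9.90 km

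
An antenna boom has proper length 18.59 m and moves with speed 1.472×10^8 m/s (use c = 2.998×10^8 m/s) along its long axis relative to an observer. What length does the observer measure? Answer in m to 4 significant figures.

β = v/c = 1.472×10^8 / 2.998×10^8 = 0.490994
γ = 1/√(1 − 0.490994²) = 1.14789
Length contraction: L = L₀/γ = 18.59/1.14789 = 16.19 m

L ≈ 16.19 m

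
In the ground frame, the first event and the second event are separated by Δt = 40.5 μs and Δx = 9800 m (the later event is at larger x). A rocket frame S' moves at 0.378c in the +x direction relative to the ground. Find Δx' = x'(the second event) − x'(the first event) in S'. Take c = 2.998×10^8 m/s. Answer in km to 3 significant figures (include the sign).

Δx' ≈ 5.63 km

γ = 1/√(1 − 0.378²) = 1.0801
Δx' = γ(Δx − vΔt) = 1.0801 × (9800 m − 0.378×(2.998×10^8 m/s)×40.5×10^-6 s)
= 1.0801 × (5210.4 m) = 5.63 km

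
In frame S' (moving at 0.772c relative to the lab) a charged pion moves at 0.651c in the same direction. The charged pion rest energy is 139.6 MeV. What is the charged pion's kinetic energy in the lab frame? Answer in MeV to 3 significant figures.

K ≈ 295 MeV

u_lab = (0.651 + 0.772)/(1 + 0.651×0.772) = 0.947043
γ = 1/√(1 − 0.947043²) = 3.1142
K = (γ − 1)m₀c² = (3.1142 − 1) × 139.6 = 2.1142 × 139.6 = 295 MeV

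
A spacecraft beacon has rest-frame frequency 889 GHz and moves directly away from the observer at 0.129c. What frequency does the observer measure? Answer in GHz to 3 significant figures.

f_obs ≈ 781 GHz

Relativistic Doppler: f_obs = f_src √((1−β)/(1+β))
= 889 × √(0.87100/1.1290) = 889 × 0.87834 = 781 GHz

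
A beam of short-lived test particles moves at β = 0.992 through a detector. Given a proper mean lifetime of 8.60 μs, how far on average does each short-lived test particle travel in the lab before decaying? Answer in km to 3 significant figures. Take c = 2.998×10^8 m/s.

γ = 1/√(1 − 0.992²) = 7.9216
Dilated lifetime: Δt = γτ₀ = 7.9216 × 8.60 μs = 68.125 μs
d = vΔt = 0.992c × 68.125 μs = 2.9740×10^8 m/s × 6.8125×10^-5 s = 20.3 km

d ≈ 20.3 km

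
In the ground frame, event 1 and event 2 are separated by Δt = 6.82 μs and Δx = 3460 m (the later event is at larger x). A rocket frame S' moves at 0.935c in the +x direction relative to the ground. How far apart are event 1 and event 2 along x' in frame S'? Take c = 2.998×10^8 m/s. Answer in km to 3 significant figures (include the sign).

Δx' ≈ 4.37 km

γ = 1/√(1 − 0.935²) = 2.8197
Δx' = γ(Δx − vΔt) = 2.8197 × (3460 m − 0.935×(2.998×10^8 m/s)×6.82×10^-6 s)
= 2.8197 × (1548.3 m) = 4.37 km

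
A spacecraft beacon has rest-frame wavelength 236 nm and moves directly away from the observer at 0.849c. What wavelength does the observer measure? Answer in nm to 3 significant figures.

λ_obs ≈ 826 nm

Relativistic Doppler: λ_obs = λ_src √((1+β)/(1−β))
= 236 × √(1.8490/0.15100) = 236 × 3.4993 = 826 nm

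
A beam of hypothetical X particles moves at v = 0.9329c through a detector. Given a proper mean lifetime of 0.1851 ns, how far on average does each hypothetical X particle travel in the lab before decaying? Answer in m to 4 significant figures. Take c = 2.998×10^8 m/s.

γ = 1/√(1 − 0.9329²) = 2.77673
Dilated lifetime: Δt = γτ₀ = 2.77673 × 0.1851 ns = 0.513973 ns
d = vΔt = 0.9329c × 0.513973 ns = 2.79683×10^8 m/s × 5.13973×10^-10 s = 0.1437 m

d ≈ 0.1437 m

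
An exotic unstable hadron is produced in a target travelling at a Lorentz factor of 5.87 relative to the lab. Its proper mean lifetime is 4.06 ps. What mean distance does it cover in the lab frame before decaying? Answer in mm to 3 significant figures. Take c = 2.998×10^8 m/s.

d ≈ 7.04 mm

β = √(1 − 1/γ²) = √(1 − 1/5.87²) = 0.98538
Dilated lifetime: Δt = γτ₀ = 5.87 × 4.06 ps = 23.832 ps
d = vΔt = 0.98538c × 23.832 ps = 2.9542×10^8 m/s × 2.3832×10^-11 s = 7.04 mm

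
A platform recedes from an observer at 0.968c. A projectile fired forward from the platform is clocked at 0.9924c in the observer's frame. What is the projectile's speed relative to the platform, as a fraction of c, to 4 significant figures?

u' ≈ 0.6200c

Inverse velocity addition: u' = (u − v)/(1 − uv/c²)
= (0.9924 − 0.968)/(1 − 0.9924×0.968) = 0.02440/0.0393568 = 0.6200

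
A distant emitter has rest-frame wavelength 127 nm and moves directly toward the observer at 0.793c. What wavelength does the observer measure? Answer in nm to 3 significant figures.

Relativistic Doppler: λ_obs = λ_src √((1−β)/(1+β))
= 127 × √(0.20700/1.7930) = 127 × 0.33978 = 43.2 nm

λ_obs ≈ 43.2 nm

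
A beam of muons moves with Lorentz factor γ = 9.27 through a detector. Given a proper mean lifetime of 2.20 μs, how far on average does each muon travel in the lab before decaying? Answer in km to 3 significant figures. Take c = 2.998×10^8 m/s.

d ≈ 6.08 km

β = √(1 − 1/γ²) = √(1 − 1/9.27²) = 0.99416
Dilated lifetime: Δt = γτ₀ = 9.27 × 2.20 μs = 20.394 μs
d = vΔt = 0.99416c × 20.394 μs = 2.9805×10^8 m/s × 2.0394×10^-5 s = 6.08 km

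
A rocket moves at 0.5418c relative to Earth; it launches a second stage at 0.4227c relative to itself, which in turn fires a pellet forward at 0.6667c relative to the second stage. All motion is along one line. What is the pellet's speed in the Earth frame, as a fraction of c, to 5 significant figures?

Compose boost 2: (0.4227 + 0.5418)/(1 + 0.4227×0.5418) = 0.96450/1.229019 = 0.7847723
Compose boost 3: (0.6667 + 0.7847723)/(1 + 0.6667×0.7847723) = 1.451472/1.523208 = 0.95291

u ≈ 0.95291c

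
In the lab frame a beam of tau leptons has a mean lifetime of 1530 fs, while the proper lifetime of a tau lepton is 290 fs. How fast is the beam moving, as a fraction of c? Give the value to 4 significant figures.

γ = Δt/τ₀ = 1530/290 = 5.27586
β = √(1 − 1/γ²) = √(1 − 1/5.27586²) = 0.9819

β ≈ 0.9819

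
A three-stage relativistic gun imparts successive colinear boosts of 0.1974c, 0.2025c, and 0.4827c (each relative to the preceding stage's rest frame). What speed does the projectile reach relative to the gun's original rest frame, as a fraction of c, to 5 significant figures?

Compose boost 2: (0.2025 + 0.1974)/(1 + 0.2025×0.1974) = 0.39990/1.039974 = 0.3845290
Compose boost 3: (0.4827 + 0.3845290)/(1 + 0.4827×0.3845290) = 0.8672290/1.185612 = 0.73146

u ≈ 0.73146c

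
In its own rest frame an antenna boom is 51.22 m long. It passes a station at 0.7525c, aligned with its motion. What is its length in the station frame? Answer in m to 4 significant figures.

L ≈ 33.73 m

γ = 1/√(1 − 0.7525²) = 1.51839
Length contraction: L = L₀/γ = 51.22/1.51839 = 33.73 m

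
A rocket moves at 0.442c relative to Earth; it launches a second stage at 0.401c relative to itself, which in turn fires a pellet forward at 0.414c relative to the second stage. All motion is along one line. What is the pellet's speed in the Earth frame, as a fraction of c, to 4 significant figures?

u ≈ 0.8717c

Compose boost 2: (0.401 + 0.442)/(1 + 0.401×0.442) = 0.8430/1.17724 = 0.716080
Compose boost 3: (0.414 + 0.716080)/(1 + 0.414×0.716080) = 1.13008/1.29646 = 0.8717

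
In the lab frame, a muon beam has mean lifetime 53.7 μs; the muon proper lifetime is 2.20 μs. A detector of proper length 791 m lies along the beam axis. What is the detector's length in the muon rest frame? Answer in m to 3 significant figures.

L ≈ 32.4 m

Time dilation ⇒ γ = Δt/τ₀ = 53.7/2.20 = 24.409
Length contraction: L = L₀/γ = 791/24.409 = 32.4 m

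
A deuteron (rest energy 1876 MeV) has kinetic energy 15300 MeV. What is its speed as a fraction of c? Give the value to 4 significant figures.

β ≈ 0.9940

γ = 1 + K/(m₀c²) = 1 + 15300/1876 = 9.15565
β = √(1 − 1/γ²) = 0.9940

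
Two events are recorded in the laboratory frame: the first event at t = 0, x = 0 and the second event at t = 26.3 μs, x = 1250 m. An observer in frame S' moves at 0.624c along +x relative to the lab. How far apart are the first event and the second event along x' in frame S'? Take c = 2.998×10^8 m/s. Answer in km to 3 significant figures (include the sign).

γ = 1/√(1 − 0.624²) = 1.2797
Δx' = γ(Δx − vΔt) = 1.2797 × (1250 m − 0.624×(2.998×10^8 m/s)×26.3×10^-6 s)
= 1.2797 × (-3670.1 m) = -4.70 km

Δx' ≈ -4.70 km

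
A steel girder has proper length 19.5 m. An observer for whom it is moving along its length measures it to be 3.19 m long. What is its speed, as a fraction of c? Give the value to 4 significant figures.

β ≈ 0.9865

γ = L₀/L = 19.5/3.19 = 6.11285
β = √(1 − 1/γ²) = 0.9865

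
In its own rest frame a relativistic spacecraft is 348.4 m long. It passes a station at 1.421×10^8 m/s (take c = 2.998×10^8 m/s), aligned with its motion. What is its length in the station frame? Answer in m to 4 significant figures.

β = v/c = 1.421×10^8 / 2.998×10^8 = 0.473983
γ = 1/√(1 − 0.473983²) = 1.13567
Length contraction: L = L₀/γ = 348.4/1.13567 = 306.8 m

L ≈ 306.8 m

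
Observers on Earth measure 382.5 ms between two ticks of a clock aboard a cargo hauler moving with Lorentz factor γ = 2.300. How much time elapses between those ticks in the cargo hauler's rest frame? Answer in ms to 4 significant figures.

γ = 2.300 (given)
Proper time: τ₀ = Δt/γ = 382.5/2.300 = 166.3 ms

τ₀ ≈ 166.3 ms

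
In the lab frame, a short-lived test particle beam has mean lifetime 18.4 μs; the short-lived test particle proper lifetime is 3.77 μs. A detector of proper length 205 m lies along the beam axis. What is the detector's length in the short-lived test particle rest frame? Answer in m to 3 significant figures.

L ≈ 42.0 m

Time dilation ⇒ γ = Δt/τ₀ = 18.4/3.77 = 4.8806
Length contraction: L = L₀/γ = 205/4.8806 = 42.0 m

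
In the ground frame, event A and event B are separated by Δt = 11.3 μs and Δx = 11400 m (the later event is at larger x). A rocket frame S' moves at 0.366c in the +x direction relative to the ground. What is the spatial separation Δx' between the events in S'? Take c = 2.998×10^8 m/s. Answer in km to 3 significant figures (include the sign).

γ = 1/√(1 − 0.366²) = 1.0746
Δx' = γ(Δx − vΔt) = 1.0746 × (11400 m − 0.366×(2.998×10^8 m/s)×11.3×10^-6 s)
= 1.0746 × (10160 m) = 10.9 km

Δx' ≈ 10.9 km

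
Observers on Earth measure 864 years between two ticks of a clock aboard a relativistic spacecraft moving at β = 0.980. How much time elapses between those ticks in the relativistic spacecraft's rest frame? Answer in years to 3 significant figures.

τ₀ ≈ 172 years

γ = 1/√(1 − 0.980²) = 5.0252
Proper time: τ₀ = Δt/γ = 864/5.0252 = 172 years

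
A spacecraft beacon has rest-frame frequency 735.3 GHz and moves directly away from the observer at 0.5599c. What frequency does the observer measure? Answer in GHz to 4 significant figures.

Relativistic Doppler: f_obs = f_src √((1−β)/(1+β))
= 735.3 × √(0.440100/1.55990) = 735.3 × 0.531162 = 390.6 GHz

f_obs ≈ 390.6 GHz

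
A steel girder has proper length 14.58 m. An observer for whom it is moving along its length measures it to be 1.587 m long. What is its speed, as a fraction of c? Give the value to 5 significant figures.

β ≈ 0.99406

γ = L₀/L = 14.58/1.587 = 9.187146
β = √(1 − 1/γ²) = 0.99406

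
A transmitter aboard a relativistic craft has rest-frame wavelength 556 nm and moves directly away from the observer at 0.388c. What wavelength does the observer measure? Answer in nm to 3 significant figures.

λ_obs ≈ 837 nm

Relativistic Doppler: λ_obs = λ_src √((1+β)/(1−β))
= 556 × √(1.3880/0.61200) = 556 × 1.5060 = 837 nm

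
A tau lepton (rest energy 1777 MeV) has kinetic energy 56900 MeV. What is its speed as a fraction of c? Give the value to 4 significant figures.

β ≈ 0.9995

γ = 1 + K/(m₀c²) = 1 + 56900/1777 = 33.0203
β = √(1 − 1/γ²) = 0.9995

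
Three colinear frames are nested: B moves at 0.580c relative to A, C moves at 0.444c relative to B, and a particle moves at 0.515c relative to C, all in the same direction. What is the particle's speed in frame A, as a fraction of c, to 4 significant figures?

Compose boost 2: (0.444 + 0.580)/(1 + 0.444×0.580) = 1.024/1.25752 = 0.814301
Compose boost 3: (0.515 + 0.814301)/(1 + 0.515×0.814301) = 1.32930/1.41937 = 0.9365

u ≈ 0.9365c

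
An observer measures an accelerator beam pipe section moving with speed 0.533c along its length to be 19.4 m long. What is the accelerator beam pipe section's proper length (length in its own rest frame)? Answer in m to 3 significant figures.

γ = 1/√(1 − 0.533²) = 1.1819
L₀ = γL = 1.1819 × 19.4 = 22.9 m

L₀ ≈ 22.9 m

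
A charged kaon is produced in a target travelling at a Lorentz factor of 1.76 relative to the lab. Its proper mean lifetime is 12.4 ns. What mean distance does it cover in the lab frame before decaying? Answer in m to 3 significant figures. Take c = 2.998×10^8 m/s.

β = √(1 − 1/γ²) = √(1 − 1/1.76²) = 0.82290
Dilated lifetime: Δt = γτ₀ = 1.76 × 12.4 ns = 21.824 ns
d = vΔt = 0.82290c × 21.824 ns = 2.4671×10^8 m/s × 2.1824×10^-8 s = 5.38 m

d ≈ 5.38 m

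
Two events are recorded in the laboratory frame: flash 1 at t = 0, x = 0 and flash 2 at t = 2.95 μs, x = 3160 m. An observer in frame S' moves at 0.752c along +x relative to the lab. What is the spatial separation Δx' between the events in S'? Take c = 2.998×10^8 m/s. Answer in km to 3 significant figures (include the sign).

Δx' ≈ 3.78 km

γ = 1/√(1 − 0.752²) = 1.5171
Δx' = γ(Δx − vΔt) = 1.5171 × (3160 m − 0.752×(2.998×10^8 m/s)×2.95×10^-6 s)
= 1.5171 × (2494.9 m) = 3.78 km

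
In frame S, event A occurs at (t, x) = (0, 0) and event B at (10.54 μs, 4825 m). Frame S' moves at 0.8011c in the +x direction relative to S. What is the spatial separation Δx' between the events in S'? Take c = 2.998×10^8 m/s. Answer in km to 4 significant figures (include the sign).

Δx' ≈ 3.832 km

γ = 1/√(1 − 0.8011²) = 1.67076
Δx' = γ(Δx − vΔt) = 1.67076 × (4825 m − 0.8011×(2.998×10^8 m/s)×10.54×10^-6 s)
= 1.67076 × (2293.61 m) = 3.832 km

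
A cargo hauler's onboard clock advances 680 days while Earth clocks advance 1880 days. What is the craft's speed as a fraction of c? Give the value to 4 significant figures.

β ≈ 0.9323

γ = Δt/τ₀ = 1880/680 = 2.76471
β = √(1 − 1/γ²) = √(1 − 1/2.76471²) = 0.9323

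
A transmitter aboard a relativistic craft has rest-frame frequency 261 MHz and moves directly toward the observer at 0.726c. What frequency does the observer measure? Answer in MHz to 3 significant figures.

f_obs ≈ 655 MHz

Relativistic Doppler: f_obs = f_src √((1+β)/(1−β))
= 261 × √(1.7260/0.27400) = 261 × 2.5098 = 655 MHz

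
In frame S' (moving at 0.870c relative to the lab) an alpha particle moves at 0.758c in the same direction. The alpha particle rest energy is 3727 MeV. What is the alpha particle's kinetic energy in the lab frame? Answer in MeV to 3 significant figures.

u_lab = (0.758 + 0.870)/(1 + 0.758×0.870) = 0.981042
γ = 1/√(1 − 0.981042²) = 5.1601
K = (γ − 1)m₀c² = (5.1601 − 1) × 3727 = 4.1601 × 3727 = 15500 MeV

K ≈ 15500 MeV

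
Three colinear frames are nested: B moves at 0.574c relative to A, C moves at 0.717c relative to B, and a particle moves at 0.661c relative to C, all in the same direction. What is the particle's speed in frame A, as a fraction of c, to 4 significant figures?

Compose boost 2: (0.717 + 0.574)/(1 + 0.717×0.574) = 1.291/1.41156 = 0.914592
Compose boost 3: (0.661 + 0.914592)/(1 + 0.661×0.914592) = 1.57559/1.60455 = 0.9820

u ≈ 0.9820c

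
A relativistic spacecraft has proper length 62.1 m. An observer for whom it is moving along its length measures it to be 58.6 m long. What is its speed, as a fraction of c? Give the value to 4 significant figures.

γ = L₀/L = 62.1/58.6 = 1.05973
β = √(1 − 1/γ²) = 0.3310

β ≈ 0.3310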